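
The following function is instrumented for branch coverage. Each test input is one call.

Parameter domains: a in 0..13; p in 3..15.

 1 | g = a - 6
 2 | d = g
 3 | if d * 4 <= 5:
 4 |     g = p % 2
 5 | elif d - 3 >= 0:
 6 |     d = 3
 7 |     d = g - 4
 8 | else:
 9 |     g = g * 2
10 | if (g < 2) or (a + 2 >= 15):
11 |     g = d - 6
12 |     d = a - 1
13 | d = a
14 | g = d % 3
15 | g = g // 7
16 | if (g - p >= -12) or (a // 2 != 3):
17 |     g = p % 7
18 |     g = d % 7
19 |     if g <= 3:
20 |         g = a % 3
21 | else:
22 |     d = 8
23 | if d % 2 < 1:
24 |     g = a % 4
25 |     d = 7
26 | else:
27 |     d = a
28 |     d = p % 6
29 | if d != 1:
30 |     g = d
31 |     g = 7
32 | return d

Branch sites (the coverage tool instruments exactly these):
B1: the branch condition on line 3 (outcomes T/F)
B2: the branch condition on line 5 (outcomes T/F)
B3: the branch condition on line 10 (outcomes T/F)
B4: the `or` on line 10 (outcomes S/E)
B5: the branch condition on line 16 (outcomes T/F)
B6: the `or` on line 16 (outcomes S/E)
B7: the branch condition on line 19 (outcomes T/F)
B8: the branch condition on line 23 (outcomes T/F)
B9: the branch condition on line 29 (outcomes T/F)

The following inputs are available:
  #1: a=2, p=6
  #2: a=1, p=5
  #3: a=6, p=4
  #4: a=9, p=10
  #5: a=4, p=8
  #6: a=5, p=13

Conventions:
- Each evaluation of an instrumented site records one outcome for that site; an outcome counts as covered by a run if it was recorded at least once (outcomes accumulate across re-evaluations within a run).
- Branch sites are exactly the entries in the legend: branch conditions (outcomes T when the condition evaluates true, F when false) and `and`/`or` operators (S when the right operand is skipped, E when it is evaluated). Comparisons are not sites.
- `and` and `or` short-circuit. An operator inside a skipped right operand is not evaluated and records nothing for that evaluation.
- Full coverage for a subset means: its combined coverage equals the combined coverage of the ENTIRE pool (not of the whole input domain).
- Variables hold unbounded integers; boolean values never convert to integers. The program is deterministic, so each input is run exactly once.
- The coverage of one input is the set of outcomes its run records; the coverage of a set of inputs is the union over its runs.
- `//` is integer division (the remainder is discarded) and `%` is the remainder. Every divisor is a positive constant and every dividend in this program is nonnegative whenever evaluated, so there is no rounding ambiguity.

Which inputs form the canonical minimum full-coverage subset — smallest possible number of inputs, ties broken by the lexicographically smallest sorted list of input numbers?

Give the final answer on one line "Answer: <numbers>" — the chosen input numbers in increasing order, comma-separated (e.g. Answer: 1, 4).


input #1 (a=2, p=6): covers B1=T, B3=T, B4=S, B5=T, B6=S, B7=T, B8=T, B9=T
input #2 (a=1, p=5): covers B1=T, B3=T, B4=S, B5=T, B6=S, B7=T, B8=F, B9=T
input #3 (a=6, p=4): covers B1=T, B3=T, B4=S, B5=T, B6=S, B7=F, B8=T, B9=T
input #4 (a=9, p=10): covers B1=F, B2=T, B3=F, B4=E, B5=T, B6=S, B7=T, B8=F, B9=T
input #5 (a=4, p=8): covers B1=T, B3=T, B4=S, B5=T, B6=S, B7=F, B8=T, B9=T
input #6 (a=5, p=13): covers B1=T, B3=T, B4=S, B5=T, B6=E, B7=F, B8=F, B9=F
together the pool reaches 16 outcomes: B1=T, B1=F, B2=T, B3=T, B3=F, B4=S, B4=E, B5=T, B6=S, B6=E, B7=T, B7=F, B8=T, B8=F, B9=T, B9=F
checked all size-1 subsets: none covers 16 outcomes (max 9/16)
checked all size-2 subsets: none covers 16 outcomes (max 15/16)
size 3: inputs {1, 4, 6} cover all 16 outcomes, and no lexicographically smaller subset of this size does
Answer: 1, 4, 6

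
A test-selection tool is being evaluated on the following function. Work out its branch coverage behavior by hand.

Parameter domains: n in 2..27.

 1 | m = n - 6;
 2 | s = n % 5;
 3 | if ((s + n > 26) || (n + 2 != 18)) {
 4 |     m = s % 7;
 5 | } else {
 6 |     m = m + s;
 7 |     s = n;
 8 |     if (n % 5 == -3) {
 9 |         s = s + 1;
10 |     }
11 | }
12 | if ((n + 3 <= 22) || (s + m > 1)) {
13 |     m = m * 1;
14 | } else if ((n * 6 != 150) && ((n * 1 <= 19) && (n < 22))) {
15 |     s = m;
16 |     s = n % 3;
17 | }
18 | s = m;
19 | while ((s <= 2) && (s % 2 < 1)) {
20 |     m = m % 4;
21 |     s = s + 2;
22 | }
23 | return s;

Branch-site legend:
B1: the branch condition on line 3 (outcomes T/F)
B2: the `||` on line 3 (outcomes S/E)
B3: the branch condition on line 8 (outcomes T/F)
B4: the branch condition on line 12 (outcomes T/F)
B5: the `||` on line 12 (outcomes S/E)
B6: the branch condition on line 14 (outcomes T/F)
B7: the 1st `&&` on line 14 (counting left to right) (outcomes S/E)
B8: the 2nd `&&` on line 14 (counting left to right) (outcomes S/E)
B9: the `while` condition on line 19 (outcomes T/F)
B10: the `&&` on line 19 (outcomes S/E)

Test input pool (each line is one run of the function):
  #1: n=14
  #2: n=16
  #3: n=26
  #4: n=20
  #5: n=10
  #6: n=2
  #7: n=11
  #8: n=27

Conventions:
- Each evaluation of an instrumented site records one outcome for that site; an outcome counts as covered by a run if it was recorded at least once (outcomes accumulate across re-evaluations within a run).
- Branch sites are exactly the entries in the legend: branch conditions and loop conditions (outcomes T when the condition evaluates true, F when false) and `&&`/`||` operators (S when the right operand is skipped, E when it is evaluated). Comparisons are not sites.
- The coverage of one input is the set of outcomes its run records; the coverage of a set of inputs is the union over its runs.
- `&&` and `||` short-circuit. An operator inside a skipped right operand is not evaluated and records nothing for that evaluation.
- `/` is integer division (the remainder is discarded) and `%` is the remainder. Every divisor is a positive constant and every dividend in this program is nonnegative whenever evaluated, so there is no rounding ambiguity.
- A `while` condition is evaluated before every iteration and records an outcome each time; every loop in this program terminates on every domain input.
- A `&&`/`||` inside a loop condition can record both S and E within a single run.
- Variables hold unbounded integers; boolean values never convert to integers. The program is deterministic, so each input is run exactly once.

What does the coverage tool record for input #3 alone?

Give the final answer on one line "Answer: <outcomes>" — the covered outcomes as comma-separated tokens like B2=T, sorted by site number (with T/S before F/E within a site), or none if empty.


Running input #3 (n=26), event by event:
  B2->S, B1->T, B5->E, B4->T, B10->E, B9->F
deduplicating events, the covered set is: B1=T, B2=S, B4=T, B5=E, B9=F, B10=E
Answer: B1=T, B2=S, B4=T, B5=E, B9=F, B10=E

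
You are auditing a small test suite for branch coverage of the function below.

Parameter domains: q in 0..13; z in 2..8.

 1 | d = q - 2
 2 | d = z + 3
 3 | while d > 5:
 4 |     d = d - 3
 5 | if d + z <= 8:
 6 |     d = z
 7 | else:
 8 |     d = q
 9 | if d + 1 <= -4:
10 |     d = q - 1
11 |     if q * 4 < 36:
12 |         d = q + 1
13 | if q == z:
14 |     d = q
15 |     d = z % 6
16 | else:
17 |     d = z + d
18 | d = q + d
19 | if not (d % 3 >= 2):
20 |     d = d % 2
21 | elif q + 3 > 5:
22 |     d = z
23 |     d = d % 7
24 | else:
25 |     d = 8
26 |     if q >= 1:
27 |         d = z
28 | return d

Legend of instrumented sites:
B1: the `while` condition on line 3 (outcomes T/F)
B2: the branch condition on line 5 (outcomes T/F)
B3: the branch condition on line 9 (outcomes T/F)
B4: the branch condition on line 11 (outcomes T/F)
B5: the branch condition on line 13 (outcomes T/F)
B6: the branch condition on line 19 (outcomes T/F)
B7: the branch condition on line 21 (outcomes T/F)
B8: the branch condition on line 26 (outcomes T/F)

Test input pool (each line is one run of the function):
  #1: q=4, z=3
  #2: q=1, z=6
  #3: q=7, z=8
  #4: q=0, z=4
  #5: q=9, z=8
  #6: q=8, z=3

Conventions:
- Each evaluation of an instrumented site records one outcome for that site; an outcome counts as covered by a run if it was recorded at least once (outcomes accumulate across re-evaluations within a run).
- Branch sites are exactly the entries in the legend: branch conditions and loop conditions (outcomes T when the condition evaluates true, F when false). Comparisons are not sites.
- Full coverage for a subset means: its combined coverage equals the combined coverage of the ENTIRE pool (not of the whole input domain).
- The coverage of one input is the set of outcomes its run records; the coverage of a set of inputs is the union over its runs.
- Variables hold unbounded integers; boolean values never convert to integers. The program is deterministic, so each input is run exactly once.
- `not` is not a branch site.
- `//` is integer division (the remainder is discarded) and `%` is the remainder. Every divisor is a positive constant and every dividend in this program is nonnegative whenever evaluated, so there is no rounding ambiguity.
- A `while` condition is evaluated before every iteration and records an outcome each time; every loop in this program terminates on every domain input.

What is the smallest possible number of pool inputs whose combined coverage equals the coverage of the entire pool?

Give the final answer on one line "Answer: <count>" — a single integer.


run #1 (q=4, z=3) records B1=T, B1=F, B2=T, B3=F, B5=F, B6=T
run #2 (q=1, z=6) records B1=T, B1=F, B2=F, B3=F, B5=F, B6=F, B7=F, B8=T
run #3 (q=7, z=8) records B1=T, B1=F, B2=F, B3=F, B5=F, B6=T
run #4 (q=0, z=4) records B1=T, B1=F, B2=T, B3=F, B5=F, B6=F, B7=F, B8=F
run #5 (q=9, z=8) records B1=T, B1=F, B2=F, B3=F, B5=F, B6=F, B7=T
run #6 (q=8, z=3) records B1=T, B1=F, B2=T, B3=F, B5=F, B6=F, B7=T
pool-wide coverage (12 outcomes): B1=T, B1=F, B2=T, B2=F, B3=F, B5=F, B6=T, B6=F, B7=T, B7=F, B8=T, B8=F
every size-1 subset falls short of the 12 outcomes (best: 8/12)
every size-2 subset falls short of the 12 outcomes (best: 10/12)
every size-3 subset falls short of the 12 outcomes (best: 11/12)
at size 4, {1, 2, 4, 5} reaches all 12 outcomes; every lexicographically earlier size-4 subset fails
Answer: 4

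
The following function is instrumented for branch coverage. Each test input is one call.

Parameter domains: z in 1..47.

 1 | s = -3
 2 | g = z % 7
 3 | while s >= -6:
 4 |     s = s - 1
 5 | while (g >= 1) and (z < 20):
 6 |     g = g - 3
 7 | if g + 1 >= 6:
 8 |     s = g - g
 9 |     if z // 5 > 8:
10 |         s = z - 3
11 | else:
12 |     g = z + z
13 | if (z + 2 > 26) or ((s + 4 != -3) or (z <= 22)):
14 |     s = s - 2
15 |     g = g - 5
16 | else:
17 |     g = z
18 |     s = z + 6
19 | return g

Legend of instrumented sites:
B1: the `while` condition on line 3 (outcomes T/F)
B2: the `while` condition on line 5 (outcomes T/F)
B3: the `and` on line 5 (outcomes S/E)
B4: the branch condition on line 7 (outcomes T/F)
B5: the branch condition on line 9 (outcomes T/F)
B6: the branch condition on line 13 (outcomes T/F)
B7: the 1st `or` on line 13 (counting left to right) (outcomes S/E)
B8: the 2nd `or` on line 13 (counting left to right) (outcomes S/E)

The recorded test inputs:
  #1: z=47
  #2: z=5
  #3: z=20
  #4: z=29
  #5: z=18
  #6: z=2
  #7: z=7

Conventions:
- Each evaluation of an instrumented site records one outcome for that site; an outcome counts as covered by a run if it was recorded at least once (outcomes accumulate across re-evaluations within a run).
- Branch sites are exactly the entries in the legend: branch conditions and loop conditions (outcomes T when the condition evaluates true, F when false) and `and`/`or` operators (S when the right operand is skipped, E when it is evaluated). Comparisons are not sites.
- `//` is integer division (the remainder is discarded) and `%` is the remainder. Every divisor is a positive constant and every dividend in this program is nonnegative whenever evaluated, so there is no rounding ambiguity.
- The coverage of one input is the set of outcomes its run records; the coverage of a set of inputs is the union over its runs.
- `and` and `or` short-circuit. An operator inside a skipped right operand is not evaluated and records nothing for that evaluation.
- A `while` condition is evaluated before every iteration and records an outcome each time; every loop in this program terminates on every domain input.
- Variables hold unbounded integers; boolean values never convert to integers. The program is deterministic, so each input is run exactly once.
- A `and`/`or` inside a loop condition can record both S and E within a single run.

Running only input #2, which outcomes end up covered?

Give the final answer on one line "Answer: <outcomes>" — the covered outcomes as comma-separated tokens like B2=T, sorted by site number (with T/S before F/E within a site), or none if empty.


Tracing the run of input #2 (z=5):
  B1->T, B1->T, B1->T, B1->T, B1->F, B3->E, B2->T, B3->E, B2->T, B3->S
  B2->F, B4->F, B7->E, B8->E, B6->T
as a set, this run covers: B1=T, B1=F, B2=T, B2=F, B3=S, B3=E, B4=F, B6=T, B7=E, B8=E
Answer: B1=T, B1=F, B2=T, B2=F, B3=S, B3=E, B4=F, B6=T, B7=E, B8=E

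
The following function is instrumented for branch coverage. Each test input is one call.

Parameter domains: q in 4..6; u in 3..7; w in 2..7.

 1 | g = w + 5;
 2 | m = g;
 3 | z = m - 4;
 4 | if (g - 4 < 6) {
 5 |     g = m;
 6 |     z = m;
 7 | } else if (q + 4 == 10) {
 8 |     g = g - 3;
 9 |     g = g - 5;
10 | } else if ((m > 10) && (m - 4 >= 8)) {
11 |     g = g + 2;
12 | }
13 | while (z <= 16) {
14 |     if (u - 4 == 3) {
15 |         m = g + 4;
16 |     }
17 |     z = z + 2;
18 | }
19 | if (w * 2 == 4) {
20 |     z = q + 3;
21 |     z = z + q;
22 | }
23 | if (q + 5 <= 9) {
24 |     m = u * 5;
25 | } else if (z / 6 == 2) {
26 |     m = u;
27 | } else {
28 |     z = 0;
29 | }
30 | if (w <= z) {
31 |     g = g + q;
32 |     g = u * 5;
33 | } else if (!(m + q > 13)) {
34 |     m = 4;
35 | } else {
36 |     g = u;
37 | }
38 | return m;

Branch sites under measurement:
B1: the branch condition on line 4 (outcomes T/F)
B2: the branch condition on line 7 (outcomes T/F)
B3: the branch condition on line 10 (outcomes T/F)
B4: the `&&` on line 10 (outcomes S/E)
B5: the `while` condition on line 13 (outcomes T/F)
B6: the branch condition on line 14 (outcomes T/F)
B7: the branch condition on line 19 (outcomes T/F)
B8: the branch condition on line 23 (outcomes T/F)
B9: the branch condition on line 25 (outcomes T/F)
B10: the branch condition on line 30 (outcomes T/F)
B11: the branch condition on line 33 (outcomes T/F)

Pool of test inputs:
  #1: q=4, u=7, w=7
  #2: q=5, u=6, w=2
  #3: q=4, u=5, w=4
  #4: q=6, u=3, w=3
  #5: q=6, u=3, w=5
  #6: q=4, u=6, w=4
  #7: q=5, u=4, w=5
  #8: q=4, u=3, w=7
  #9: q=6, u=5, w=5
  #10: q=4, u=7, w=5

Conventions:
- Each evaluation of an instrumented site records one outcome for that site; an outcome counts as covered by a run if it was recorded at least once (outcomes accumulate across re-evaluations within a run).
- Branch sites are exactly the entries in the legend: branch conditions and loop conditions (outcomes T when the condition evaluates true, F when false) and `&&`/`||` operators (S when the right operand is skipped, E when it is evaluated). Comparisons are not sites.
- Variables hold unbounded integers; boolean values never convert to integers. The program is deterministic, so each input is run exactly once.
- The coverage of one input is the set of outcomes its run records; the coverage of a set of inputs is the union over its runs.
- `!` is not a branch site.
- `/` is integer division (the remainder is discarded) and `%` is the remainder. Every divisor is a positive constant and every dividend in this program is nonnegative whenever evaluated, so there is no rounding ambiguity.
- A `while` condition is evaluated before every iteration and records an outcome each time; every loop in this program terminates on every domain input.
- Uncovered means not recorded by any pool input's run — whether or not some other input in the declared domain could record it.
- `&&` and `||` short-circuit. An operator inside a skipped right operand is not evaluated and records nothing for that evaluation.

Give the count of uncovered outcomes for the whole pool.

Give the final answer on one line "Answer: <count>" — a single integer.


run #1 (q=4, u=7, w=7) records B1=F, B2=F, B3=T, B4=E, B5=T, B5=F, B6=T, B7=F, B8=T, B10=T
run #2 (q=5, u=6, w=2) records B1=T, B5=T, B5=F, B6=F, B7=T, B8=F, B9=T, B10=T
run #3 (q=4, u=5, w=4) records B1=T, B5=T, B5=F, B6=F, B7=F, B8=T, B10=T
run #4 (q=6, u=3, w=3) records B1=T, B5=T, B5=F, B6=F, B7=F, B8=F, B9=F, B10=F, B11=F
run #5 (q=6, u=3, w=5) records B1=F, B2=T, B5=T, B5=F, B6=F, B7=F, B8=F, B9=F, B10=F, B11=F
run #6 (q=4, u=6, w=4) records B1=T, B5=T, B5=F, B6=F, B7=F, B8=T, B10=T
run #7 (q=5, u=4, w=5) records B1=F, B2=F, B3=F, B4=S, B5=T, B5=F, B6=F, B7=F, B8=F, B9=F, B10=F, B11=F
run #8 (q=4, u=3, w=7) records B1=F, B2=F, B3=T, B4=E, B5=T, B5=F, B6=F, B7=F, B8=T, B10=T
run #9 (q=6, u=5, w=5) records B1=F, B2=T, B5=T, B5=F, B6=F, B7=F, B8=F, B9=F, B10=F, B11=F
run #10 (q=4, u=7, w=5) records B1=F, B2=F, B3=F, B4=S, B5=T, B5=F, B6=T, B7=F, B8=T, B10=T
union over the pool: B1=T, B1=F, B2=T, B2=F, B3=T, B3=F, B4=S, B4=E, B5=T, B5=F, B6=T, B6=F, B7=T, B7=F, B8=T, B8=F, B9=T, B9=F, B10=T, B10=F, B11=F
uncovered (1 of 22): B11=T
Answer: 1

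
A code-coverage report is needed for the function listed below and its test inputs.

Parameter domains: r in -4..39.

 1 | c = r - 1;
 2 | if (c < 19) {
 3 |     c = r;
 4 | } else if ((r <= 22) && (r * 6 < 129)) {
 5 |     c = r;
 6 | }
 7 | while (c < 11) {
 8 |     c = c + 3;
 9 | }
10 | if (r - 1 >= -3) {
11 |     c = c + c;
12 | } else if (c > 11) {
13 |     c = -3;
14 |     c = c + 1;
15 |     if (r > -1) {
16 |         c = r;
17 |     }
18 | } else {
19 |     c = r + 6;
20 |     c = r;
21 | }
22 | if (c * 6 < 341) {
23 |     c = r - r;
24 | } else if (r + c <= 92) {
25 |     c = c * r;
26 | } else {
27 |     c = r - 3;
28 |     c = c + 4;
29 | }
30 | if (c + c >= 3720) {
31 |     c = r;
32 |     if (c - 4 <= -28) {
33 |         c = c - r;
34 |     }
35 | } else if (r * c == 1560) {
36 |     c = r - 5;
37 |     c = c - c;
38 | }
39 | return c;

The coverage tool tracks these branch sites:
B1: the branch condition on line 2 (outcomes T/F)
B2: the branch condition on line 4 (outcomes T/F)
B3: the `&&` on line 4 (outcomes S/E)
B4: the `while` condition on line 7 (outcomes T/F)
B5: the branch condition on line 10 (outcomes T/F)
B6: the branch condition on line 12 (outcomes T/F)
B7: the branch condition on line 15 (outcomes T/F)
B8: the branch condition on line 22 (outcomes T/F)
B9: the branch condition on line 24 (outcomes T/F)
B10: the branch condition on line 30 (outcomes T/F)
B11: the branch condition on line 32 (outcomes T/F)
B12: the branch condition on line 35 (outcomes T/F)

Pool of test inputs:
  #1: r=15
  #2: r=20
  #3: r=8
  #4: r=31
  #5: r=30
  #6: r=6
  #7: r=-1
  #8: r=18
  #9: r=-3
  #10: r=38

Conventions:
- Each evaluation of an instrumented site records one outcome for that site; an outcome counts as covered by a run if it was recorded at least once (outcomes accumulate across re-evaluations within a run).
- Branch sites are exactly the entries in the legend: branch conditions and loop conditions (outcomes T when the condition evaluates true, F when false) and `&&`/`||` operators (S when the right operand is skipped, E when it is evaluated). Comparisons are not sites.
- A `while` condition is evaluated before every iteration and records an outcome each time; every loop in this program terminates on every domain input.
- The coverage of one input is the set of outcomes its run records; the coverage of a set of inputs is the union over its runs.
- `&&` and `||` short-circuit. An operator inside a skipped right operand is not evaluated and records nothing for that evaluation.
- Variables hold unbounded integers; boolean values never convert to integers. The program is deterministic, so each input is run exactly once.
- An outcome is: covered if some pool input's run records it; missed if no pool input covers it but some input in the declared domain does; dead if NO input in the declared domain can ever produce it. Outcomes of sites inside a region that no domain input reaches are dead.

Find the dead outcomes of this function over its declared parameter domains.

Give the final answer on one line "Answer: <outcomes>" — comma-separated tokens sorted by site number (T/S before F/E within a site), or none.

sweeping the full domain (44 inputs) for each outcome:
  B7=T: unreachable across the whole domain -> dead
  B11=T: unreachable across the whole domain -> dead
  reachable outcomes have witnesses, e.g. B1=T (e.g. r=-4), B1=F (e.g. r=20), B2=T (e.g. r=20), B2=F (e.g. r=22)

Answer: B7=T, B11=T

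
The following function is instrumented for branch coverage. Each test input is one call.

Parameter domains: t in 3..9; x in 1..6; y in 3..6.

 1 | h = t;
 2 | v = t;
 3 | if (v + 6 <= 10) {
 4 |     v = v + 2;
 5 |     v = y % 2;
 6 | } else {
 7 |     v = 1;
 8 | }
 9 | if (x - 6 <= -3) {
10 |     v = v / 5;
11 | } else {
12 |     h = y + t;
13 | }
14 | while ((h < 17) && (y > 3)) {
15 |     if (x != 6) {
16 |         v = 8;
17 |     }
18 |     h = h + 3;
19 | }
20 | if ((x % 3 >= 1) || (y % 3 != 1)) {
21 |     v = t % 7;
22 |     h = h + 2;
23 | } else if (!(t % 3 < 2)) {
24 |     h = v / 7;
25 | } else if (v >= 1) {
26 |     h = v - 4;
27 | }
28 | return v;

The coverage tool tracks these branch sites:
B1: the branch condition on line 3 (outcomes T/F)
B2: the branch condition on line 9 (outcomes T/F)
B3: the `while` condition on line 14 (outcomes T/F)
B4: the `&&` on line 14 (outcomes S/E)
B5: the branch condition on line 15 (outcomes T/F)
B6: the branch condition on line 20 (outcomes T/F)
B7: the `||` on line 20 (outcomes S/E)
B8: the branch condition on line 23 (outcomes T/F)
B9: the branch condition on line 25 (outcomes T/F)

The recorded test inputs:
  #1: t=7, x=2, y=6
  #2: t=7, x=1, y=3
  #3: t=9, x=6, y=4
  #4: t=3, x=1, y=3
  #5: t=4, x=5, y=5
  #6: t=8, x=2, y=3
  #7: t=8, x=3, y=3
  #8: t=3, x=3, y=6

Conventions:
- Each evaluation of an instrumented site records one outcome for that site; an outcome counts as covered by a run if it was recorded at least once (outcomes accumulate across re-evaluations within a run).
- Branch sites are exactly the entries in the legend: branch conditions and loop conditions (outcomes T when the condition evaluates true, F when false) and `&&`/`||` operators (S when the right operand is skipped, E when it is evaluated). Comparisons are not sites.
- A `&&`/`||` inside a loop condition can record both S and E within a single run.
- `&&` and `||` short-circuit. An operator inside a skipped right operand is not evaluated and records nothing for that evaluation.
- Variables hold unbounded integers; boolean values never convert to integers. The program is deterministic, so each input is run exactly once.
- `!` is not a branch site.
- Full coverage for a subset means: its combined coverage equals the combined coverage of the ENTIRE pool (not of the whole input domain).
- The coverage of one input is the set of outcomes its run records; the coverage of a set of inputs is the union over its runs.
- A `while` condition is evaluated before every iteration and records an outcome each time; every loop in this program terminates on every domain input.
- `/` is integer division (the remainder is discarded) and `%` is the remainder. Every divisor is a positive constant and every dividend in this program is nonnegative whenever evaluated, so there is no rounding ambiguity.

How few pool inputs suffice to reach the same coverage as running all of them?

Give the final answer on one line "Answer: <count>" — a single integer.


test 1 (t=7, x=2, y=6) fires B1->F, B2->T, B4->E, B3->T, B5->T, B4->E, B3->T, B5->T, B4->E, B3->T, B5->T, B4->E, B3->T, B5->T, ...; hits B1=F, B2=T, B3=T, B3=F, B4=S, B4=E, B5=T, B6=T, B7=S
test 2 (t=7, x=1, y=3) fires B1->F, B2->T, B4->E, B3->F, B7->S, B6->T; hits B1=F, B2=T, B3=F, B4=E, B6=T, B7=S
test 3 (t=9, x=6, y=4) fires B1->F, B2->F, B4->E, B3->T, B5->F, B4->E, B3->T, B5->F, B4->S, B3->F, B7->E, B6->F, B8->F, B9->T; hits B1=F, B2=F, B3=T, B3=F, B4=S, B4=E, B5=F, B6=F, B7=E, B8=F, B9=T
test 4 (t=3, x=1, y=3) fires B1->T, B2->T, B4->E, B3->F, B7->S, B6->T; hits B1=T, B2=T, B3=F, B4=E, B6=T, B7=S
test 5 (t=4, x=5, y=5) fires B1->T, B2->F, B4->E, B3->T, B5->T, B4->E, B3->T, B5->T, B4->E, B3->T, B5->T, B4->S, B3->F, B7->S, ...; hits B1=T, B2=F, B3=T, B3=F, B4=S, B4=E, B5=T, B6=T, B7=S
test 6 (t=8, x=2, y=3) fires B1->F, B2->T, B4->E, B3->F, B7->S, B6->T; hits B1=F, B2=T, B3=F, B4=E, B6=T, B7=S
test 7 (t=8, x=3, y=3) fires B1->F, B2->T, B4->E, B3->F, B7->E, B6->T; hits B1=F, B2=T, B3=F, B4=E, B6=T, B7=E
test 8 (t=3, x=3, y=6) fires B1->T, B2->T, B4->E, B3->T, B5->T, B4->E, B3->T, B5->T, B4->E, B3->T, B5->T, B4->E, B3->T, B5->T, ...; hits B1=T, B2=T, B3=T, B3=F, B4=S, B4=E, B5=T, B6=T, B7=E
the full pool covers 16 outcomes: B1=T, B1=F, B2=T, B2=F, B3=T, B3=F, B4=S, B4=E, B5=T, B5=F, B6=T, B6=F, B7=S, B7=E, B8=F, B9=T
every size-1 subset falls short of the 16 outcomes (best: 11/16)
every size-2 subset falls short of the 16 outcomes (best: 15/16)
at size 3, {1, 3, 4} reaches all 16 outcomes; every lexicographically earlier size-3 subset fails
Answer: 3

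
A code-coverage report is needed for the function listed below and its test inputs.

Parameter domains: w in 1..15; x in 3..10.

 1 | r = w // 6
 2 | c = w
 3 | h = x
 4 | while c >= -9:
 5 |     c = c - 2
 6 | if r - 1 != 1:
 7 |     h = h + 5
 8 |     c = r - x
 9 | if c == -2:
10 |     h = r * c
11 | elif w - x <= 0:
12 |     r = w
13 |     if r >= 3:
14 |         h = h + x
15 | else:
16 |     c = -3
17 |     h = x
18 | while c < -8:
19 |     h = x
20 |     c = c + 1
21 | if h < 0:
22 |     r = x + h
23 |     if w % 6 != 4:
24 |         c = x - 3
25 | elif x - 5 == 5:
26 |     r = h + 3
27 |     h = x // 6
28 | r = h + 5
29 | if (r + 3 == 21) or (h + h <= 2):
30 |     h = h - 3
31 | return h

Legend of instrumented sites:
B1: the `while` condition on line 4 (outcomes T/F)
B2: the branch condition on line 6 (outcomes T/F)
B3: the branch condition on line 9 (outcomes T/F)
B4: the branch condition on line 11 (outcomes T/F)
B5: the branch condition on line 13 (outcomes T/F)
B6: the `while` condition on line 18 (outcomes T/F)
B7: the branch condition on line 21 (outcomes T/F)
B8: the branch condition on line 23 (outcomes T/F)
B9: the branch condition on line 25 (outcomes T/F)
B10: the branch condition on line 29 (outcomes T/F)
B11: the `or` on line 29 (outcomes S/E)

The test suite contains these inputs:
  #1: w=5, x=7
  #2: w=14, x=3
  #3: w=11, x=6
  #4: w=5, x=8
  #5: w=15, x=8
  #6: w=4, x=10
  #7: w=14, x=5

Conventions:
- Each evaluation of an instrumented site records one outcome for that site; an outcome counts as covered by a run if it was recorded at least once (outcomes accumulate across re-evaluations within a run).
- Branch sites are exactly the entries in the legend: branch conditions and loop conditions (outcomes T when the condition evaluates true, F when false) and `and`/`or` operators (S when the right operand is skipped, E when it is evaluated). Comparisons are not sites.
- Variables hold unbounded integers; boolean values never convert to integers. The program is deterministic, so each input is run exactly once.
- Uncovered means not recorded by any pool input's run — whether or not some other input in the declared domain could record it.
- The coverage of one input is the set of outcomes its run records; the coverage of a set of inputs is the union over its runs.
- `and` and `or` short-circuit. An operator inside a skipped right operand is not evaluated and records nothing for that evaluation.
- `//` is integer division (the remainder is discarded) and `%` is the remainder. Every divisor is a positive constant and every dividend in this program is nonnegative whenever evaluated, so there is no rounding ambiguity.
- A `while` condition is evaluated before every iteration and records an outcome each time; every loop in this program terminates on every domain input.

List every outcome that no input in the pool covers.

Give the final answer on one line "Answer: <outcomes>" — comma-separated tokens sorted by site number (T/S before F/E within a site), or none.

input #1, w=5, x=7: events B1->T, B1->T, B1->T, B1->T, B1->T, B1->T, B1->T, B1->T, B1->F, B2->T, B3->F, B4->T, B5->T, B6->F, ...; outcomes B1=T, B1=F, B2=T, B3=F, B4=T, B5=T, B6=F, B7=F, B9=F, B10=F, B11=E
input #2, w=14, x=3: events B1->T, B1->T, B1->T, B1->T, B1->T, B1->T, B1->T, B1->T, B1->T, B1->T, B1->T, B1->T, B1->F, B2->F, ...; outcomes B1=T, B1=F, B2=F, B3=F, B4=F, B6=F, B7=F, B9=F, B10=F, B11=E
input #3, w=11, x=6: events B1->T, B1->T, B1->T, B1->T, B1->T, B1->T, B1->T, B1->T, B1->T, B1->T, B1->T, B1->F, B2->T, B3->F, ...; outcomes B1=T, B1=F, B2=T, B3=F, B4=F, B6=F, B7=F, B9=F, B10=F, B11=E
input #4, w=5, x=8: events B1->T, B1->T, B1->T, B1->T, B1->T, B1->T, B1->T, B1->T, B1->F, B2->T, B3->F, B4->T, B5->T, B6->F, ...; outcomes B1=T, B1=F, B2=T, B3=F, B4=T, B5=T, B6=F, B7=F, B9=F, B10=F, B11=E
input #5, w=15, x=8: events B1->T, B1->T, B1->T, B1->T, B1->T, B1->T, B1->T, B1->T, B1->T, B1->T, B1->T, B1->T, B1->T, B1->F, ...; outcomes B1=T, B1=F, B2=F, B3=F, B4=F, B6=F, B7=F, B9=F, B10=F, B11=E
input #6, w=4, x=10: events B1->T, B1->T, B1->T, B1->T, B1->T, B1->T, B1->T, B1->F, B2->T, B3->F, B4->T, B5->T, B6->T, B6->T, ...; outcomes B1=T, B1=F, B2=T, B3=F, B4=T, B5=T, B6=T, B6=F, B7=F, B9=T, B10=T, B11=E
input #7, w=14, x=5: events B1->T, B1->T, B1->T, B1->T, B1->T, B1->T, B1->T, B1->T, B1->T, B1->T, B1->T, B1->T, B1->F, B2->F, ...; outcomes B1=T, B1=F, B2=F, B3=F, B4=F, B6=F, B7=F, B9=F, B10=F, B11=E
union over the pool: B1=T, B1=F, B2=T, B2=F, B3=F, B4=T, B4=F, B5=T, B6=T, B6=F, B7=F, B9=T, B9=F, B10=T, B10=F, B11=E
uncovered (6 of 22): B3=T, B5=F, B7=T, B8=T, B8=F, B11=S

Answer: B3=T, B5=F, B7=T, B8=T, B8=F, B11=S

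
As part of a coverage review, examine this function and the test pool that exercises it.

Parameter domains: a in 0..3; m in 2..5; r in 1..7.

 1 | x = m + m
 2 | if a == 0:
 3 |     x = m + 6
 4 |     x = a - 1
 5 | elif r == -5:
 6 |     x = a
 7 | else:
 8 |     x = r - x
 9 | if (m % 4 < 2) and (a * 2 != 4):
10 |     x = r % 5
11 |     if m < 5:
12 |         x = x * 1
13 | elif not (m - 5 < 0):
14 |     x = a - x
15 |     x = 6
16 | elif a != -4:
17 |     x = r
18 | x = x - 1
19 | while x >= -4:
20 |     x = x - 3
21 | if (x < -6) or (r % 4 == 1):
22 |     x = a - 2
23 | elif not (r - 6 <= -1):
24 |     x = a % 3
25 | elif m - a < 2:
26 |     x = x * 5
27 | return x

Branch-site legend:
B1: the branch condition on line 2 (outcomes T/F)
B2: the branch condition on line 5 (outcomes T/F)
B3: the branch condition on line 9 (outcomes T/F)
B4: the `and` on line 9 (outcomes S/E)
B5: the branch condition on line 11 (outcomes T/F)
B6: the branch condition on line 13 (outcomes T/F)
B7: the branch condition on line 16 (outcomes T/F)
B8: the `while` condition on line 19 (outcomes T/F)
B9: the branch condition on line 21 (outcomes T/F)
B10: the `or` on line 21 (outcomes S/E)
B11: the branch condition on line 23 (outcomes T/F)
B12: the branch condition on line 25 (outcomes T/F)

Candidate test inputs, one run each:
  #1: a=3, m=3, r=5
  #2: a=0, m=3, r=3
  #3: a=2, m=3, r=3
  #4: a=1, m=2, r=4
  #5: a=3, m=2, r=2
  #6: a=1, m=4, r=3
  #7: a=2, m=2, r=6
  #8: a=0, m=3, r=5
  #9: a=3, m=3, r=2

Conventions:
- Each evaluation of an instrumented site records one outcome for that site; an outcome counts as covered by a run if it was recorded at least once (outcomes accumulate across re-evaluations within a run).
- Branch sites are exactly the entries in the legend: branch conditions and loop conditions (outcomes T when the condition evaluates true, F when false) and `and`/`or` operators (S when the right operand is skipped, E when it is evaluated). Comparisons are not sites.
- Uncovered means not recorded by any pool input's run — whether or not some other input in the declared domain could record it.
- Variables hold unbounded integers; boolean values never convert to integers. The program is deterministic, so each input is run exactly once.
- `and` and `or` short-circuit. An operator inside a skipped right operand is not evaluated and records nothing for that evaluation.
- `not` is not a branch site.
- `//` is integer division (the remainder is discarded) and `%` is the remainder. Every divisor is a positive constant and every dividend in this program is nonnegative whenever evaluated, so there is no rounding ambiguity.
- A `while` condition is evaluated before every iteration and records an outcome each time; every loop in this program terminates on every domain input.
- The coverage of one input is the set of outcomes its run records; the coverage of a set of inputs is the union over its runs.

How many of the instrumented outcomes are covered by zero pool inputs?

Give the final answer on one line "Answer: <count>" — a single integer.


input #1 (a=3, m=3, r=5): events B1->F, B2->F, B4->S, B3->F, B6->F, B7->T, B8->T, B8->T, B8->T, B8->F, B10->E, B9->T; covers B1=F, B2=F, B3=F, B4=S, B6=F, B7=T, B8=T, B8=F, B9=T, B10=E
input #2 (a=0, m=3, r=3): events B1->T, B4->S, B3->F, B6->F, B7->T, B8->T, B8->T, B8->T, B8->F, B10->S, B9->T; covers B1=T, B3=F, B4=S, B6=F, B7=T, B8=T, B8=F, B9=T, B10=S
input #3 (a=2, m=3, r=3): events B1->F, B2->F, B4->S, B3->F, B6->F, B7->T, B8->T, B8->T, B8->T, B8->F, B10->S, B9->T; covers B1=F, B2=F, B3=F, B4=S, B6=F, B7=T, B8=T, B8=F, B9=T, B10=S
input #4 (a=1, m=2, r=4): events B1->F, B2->F, B4->S, B3->F, B6->F, B7->T, B8->T, B8->T, B8->T, B8->F, B10->E, B9->F, B11->F, B12->T; covers B1=F, B2=F, B3=F, B4=S, B6=F, B7=T, B8=T, B8=F, B9=F, B10=E, B11=F, B12=T
input #5 (a=3, m=2, r=2): events B1->F, B2->F, B4->S, B3->F, B6->F, B7->T, B8->T, B8->T, B8->F, B10->E, B9->F, B11->F, B12->T; covers B1=F, B2=F, B3=F, B4=S, B6=F, B7=T, B8=T, B8=F, B9=F, B10=E, B11=F, B12=T
input #6 (a=1, m=4, r=3): events B1->F, B2->F, B4->E, B3->T, B5->T, B8->T, B8->T, B8->T, B8->F, B10->S, B9->T; covers B1=F, B2=F, B3=T, B4=E, B5=T, B8=T, B8=F, B9=T, B10=S
input #7 (a=2, m=2, r=6): events B1->F, B2->F, B4->S, B3->F, B6->F, B7->T, B8->T, B8->T, B8->T, B8->T, B8->F, B10->S, B9->T; covers B1=F, B2=F, B3=F, B4=S, B6=F, B7=T, B8=T, B8=F, B9=T, B10=S
input #8 (a=0, m=3, r=5): events B1->T, B4->S, B3->F, B6->F, B7->T, B8->T, B8->T, B8->T, B8->F, B10->E, B9->T; covers B1=T, B3=F, B4=S, B6=F, B7=T, B8=T, B8=F, B9=T, B10=E
input #9 (a=3, m=3, r=2): events B1->F, B2->F, B4->S, B3->F, B6->F, B7->T, B8->T, B8->T, B8->F, B10->E, B9->F, B11->F, B12->T; covers B1=F, B2=F, B3=F, B4=S, B6=F, B7=T, B8=T, B8=F, B9=F, B10=E, B11=F, B12=T
union over the pool: B1=T, B1=F, B2=F, B3=T, B3=F, B4=S, B4=E, B5=T, B6=F, B7=T, B8=T, B8=F, B9=T, B9=F, B10=S, B10=E, B11=F, B12=T
uncovered (6 of 24): B2=T, B5=F, B6=T, B7=F, B11=T, B12=F
Answer: 6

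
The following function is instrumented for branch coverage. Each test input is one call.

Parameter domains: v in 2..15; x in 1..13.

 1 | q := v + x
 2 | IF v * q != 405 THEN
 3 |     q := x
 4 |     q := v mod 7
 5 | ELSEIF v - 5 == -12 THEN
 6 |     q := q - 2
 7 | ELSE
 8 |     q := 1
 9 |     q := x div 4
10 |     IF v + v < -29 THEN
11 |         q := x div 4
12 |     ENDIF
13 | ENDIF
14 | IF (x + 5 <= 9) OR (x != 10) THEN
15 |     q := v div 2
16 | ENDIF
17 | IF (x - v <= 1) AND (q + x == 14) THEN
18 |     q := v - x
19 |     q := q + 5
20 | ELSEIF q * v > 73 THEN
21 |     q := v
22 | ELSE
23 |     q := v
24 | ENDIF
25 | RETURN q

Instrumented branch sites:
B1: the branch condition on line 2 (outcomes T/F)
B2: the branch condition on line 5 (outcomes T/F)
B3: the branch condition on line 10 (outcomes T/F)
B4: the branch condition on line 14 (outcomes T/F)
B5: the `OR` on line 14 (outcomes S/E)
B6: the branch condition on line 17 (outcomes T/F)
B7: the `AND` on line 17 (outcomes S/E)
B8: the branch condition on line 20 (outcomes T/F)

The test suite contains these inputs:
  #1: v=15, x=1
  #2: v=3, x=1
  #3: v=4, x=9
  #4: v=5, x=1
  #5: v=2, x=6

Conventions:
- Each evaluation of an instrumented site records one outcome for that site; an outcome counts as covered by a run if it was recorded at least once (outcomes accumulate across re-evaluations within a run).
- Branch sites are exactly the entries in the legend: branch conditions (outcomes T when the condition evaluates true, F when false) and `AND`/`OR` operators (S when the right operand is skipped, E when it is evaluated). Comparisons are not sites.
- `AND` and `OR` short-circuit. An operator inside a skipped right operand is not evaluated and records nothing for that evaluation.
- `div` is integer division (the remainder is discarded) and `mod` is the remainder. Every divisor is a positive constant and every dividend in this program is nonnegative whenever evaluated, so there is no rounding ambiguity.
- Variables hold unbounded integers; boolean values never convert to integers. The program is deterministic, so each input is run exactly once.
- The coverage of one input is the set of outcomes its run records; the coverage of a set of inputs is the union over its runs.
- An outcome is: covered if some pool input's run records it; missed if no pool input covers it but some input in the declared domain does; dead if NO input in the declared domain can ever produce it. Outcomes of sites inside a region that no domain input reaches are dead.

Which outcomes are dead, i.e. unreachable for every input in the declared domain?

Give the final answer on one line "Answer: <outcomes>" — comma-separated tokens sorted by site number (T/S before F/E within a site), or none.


exhaustive pass over the 182-input domain:
  B2=T: unreachable across the whole domain -> dead
  B3=T: unreachable across the whole domain -> dead
  reachable outcomes have witnesses, e.g. B1=T (e.g. v=2, x=1), B1=F (e.g. v=15, x=12), B2=F (e.g. v=15, x=12), B3=F (e.g. v=15, x=12)
Answer: B2=T, B3=T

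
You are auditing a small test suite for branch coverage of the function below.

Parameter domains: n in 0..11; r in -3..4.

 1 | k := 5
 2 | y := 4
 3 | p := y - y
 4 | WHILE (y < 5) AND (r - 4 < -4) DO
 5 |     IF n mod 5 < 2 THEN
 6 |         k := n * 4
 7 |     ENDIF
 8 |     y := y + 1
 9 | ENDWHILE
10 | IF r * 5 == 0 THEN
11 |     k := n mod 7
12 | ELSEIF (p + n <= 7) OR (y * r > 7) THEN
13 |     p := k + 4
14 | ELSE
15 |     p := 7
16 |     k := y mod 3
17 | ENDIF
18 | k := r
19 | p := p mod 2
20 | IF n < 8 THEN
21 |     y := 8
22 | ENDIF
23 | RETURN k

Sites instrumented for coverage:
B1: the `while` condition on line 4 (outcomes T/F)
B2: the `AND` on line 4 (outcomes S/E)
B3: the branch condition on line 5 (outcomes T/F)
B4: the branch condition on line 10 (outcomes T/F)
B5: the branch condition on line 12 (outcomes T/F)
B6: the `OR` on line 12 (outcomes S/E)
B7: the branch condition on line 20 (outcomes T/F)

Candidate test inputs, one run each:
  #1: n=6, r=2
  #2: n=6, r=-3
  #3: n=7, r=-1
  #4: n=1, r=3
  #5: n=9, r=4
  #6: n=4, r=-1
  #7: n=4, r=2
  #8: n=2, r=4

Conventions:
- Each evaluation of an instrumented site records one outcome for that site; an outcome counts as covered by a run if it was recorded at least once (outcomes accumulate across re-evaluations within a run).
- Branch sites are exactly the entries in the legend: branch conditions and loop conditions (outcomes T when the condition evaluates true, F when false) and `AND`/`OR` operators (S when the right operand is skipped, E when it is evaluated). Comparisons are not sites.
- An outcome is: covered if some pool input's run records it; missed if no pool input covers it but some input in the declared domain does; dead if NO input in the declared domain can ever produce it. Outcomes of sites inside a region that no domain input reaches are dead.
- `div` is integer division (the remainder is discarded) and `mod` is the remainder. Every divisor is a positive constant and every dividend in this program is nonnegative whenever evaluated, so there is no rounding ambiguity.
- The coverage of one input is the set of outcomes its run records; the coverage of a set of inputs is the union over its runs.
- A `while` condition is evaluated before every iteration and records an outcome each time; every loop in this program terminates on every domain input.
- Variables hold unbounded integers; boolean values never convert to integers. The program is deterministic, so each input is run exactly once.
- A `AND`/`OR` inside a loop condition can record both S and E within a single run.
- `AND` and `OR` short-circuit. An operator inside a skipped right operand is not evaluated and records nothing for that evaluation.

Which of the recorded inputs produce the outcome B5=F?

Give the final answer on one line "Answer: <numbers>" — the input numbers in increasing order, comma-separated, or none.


input #1 (n=6, r=2): misses B5=F
input #2 (n=6, r=-3): misses B5=F
input #3 (n=7, r=-1): misses B5=F
input #4 (n=1, r=3): misses B5=F
input #5 (n=9, r=4): misses B5=F
input #6 (n=4, r=-1): misses B5=F
input #7 (n=4, r=2): misses B5=F
input #8 (n=2, r=4): misses B5=F
Answer: none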